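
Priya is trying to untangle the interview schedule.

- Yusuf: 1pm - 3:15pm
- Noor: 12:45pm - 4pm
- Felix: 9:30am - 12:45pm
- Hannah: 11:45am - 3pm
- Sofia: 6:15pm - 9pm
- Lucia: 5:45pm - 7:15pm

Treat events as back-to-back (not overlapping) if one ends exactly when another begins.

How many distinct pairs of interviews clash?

5

Two intervals overlap when each starts before the other ends.
Sorted by start: Felix, Hannah, Noor, Yusuf, Lucia, Sofia.
Hannah starts before Felix ends → Felix and Hannah overlap.
Noor starts exactly when Felix ends (back-to-back, no overlap), so Felix has no further overlaps.
Noor starts before Hannah ends → Hannah and Noor overlap.
Yusuf starts before Hannah ends → Hannah and Yusuf overlap.
Lucia starts after Hannah ends, so Hannah has no further overlaps.
Yusuf starts before Noor ends → Noor and Yusuf overlap.
Lucia starts after Noor ends, so Noor has no further overlaps.
Lucia starts after Yusuf ends, so Yusuf has no further overlaps.
Sofia starts before Lucia ends → Lucia and Sofia overlap.
Overlapping pairs: Felix & Hannah, Hannah & Noor, Hannah & Yusuf, Lucia & Sofia, Noor & Yusuf — 5 in total.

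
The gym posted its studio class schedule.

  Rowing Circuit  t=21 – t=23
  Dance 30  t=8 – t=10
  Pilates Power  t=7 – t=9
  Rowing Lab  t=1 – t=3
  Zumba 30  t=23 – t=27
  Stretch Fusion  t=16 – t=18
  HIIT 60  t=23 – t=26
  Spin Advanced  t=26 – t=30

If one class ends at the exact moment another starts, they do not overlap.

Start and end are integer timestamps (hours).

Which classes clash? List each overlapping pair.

Check each pair: they overlap iff neither finishes before the other starts.
Sorted by start: Rowing Lab, Pilates Power, Dance 30, Stretch Fusion, Rowing Circuit, HIIT 60, Zumba 30, Spin Advanced.
Pilates Power starts after Rowing Lab ends, so nothing later overlaps Rowing Lab either.
Dance 30 starts before Pilates Power ends → Pilates Power and Dance 30 overlap.
Stretch Fusion starts after Pilates Power ends, so nothing later overlaps Pilates Power either.
Stretch Fusion starts after Dance 30 ends, so nothing later overlaps Dance 30 either.
Rowing Circuit starts after Stretch Fusion ends, so nothing later overlaps Stretch Fusion either.
HIIT 60 starts exactly when Rowing Circuit ends (back-to-back, no overlap), so nothing later overlaps Rowing Circuit either.
Zumba 30 starts before HIIT 60 ends → HIIT 60 and Zumba 30 overlap.
Spin Advanced starts exactly when HIIT 60 ends (back-to-back, no overlap).
Spin Advanced starts before Zumba 30 ends → Zumba 30 and Spin Advanced overlap.

Dance 30 & Pilates Power, HIIT 60 & Zumba 30, Spin Advanced & Zumba 30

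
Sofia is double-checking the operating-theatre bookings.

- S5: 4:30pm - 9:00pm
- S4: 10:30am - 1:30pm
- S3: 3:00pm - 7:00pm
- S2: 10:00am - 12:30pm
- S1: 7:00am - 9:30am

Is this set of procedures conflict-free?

No

Check each pair: they overlap iff neither finishes before the other starts.
Sorted by start: S1, S2, S4, S3, S5.
S2 starts after S1 ends, so S1 has no further overlaps.
S4 starts before S2 ends → S2 and S4 overlap.
That's a conflict, so the schedule is not conflict-free.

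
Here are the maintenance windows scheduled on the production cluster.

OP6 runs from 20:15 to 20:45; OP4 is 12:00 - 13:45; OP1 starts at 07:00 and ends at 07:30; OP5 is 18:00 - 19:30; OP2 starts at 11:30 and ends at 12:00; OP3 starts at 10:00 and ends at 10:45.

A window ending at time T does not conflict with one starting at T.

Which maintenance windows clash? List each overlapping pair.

no conflicts

Sorted by start: OP1, OP3, OP2, OP4, OP5, OP6.
OP3 starts after OP1 ends, so OP1 has no further overlaps.
OP2 starts after OP3 ends, so OP3 has no further overlaps.
OP4 starts exactly when OP2 ends (back-to-back, no overlap), so OP2 has no further overlaps.
OP5 starts after OP4 ends, so OP4 has no further overlaps.
OP6 starts after OP5 ends.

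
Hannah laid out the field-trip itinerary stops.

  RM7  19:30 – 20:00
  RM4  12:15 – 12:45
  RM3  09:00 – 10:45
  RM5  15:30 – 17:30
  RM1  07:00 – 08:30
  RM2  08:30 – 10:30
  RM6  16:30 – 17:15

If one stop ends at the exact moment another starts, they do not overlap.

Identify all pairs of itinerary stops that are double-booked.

RM2 & RM3, RM5 & RM6

Sorted by start: RM1, RM2, RM3, RM4, RM5, RM6, RM7.
RM2 starts exactly when RM1 ends (back-to-back, no overlap) — done with RM1.
RM3 starts before RM2 ends → RM2 and RM3 overlap.
RM4 starts after RM2 ends — done with RM2.
RM4 starts after RM3 ends — done with RM3.
RM5 starts after RM4 ends — done with RM4.
RM6 starts before RM5 ends → RM5 and RM6 overlap.
RM7 starts after RM5 ends.
RM7 starts after RM6 ends.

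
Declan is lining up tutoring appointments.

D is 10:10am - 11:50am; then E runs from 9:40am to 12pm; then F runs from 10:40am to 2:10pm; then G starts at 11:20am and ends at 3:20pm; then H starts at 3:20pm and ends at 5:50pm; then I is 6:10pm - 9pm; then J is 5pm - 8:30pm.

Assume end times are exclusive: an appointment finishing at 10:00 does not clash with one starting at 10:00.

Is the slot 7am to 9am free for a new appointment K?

Yes — the slot is free

E: starts 9:40am at or after K ends 9am → clear.
D: starts 10:10am at or after K ends 9am → clear.
F: starts 10:40am at or after K ends 9am → clear.
G: starts 11:20am at or after K ends 9am → clear.
H: starts 3:20pm at or after K ends 9am → clear.
J: starts 5pm at or after K ends 9am → clear.
I: starts 6:10pm at or after K ends 9am → clear.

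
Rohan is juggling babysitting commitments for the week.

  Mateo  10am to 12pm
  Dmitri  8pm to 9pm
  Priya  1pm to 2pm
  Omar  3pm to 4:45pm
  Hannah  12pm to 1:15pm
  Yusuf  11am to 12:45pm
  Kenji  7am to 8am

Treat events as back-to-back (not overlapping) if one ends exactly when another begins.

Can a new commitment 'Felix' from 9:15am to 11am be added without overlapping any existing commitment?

No — it overlaps Mateo

Kenji: ends 8am at or before Felix starts 9:15am → clear.
Mateo: starts 10am before Felix ends 11am, and ends 12pm after Felix starts 9:15am → overlap.
Yusuf: starts 11am at or after Felix ends 11am → clear.
Hannah: starts 12pm at or after Felix ends 11am → clear.
Priya: starts 1pm at or after Felix ends 11am → clear.
Omar: starts 3pm at or after Felix ends 11am → clear.
Dmitri: starts 8pm at or after Felix ends 11am → clear.
Felix overlaps Mateo.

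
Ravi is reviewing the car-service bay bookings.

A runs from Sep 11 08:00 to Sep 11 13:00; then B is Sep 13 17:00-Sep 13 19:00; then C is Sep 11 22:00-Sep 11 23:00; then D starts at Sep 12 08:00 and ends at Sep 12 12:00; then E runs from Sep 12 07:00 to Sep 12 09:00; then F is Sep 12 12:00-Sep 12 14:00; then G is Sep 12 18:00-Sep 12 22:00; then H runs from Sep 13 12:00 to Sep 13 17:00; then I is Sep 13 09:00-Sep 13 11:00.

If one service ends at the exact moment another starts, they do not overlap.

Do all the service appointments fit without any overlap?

No

Check each pair: they overlap iff neither finishes before the other starts.
Sorted by start: A, C, E, D, F, G, I, H, B.
C starts after A ends, so nothing later overlaps A either.
E starts after C ends, so nothing later overlaps C either.
D starts before E ends → E and D overlap.
That's a conflict, so the schedule is not conflict-free.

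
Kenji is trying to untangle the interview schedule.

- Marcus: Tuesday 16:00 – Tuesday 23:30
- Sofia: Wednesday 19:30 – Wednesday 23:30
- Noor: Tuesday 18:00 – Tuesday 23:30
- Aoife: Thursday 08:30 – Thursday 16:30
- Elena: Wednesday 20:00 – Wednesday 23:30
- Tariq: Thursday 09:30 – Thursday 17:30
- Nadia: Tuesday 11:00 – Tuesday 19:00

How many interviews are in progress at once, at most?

Walk through starts and ends in time order (an end at T is processed before a start at T):
Tuesday 11:00 start Nadia → 1
Tuesday 16:00 start Marcus → 2
Tuesday 18:00 start Noor → 3
Tuesday 19:00 end Nadia → 2
Tuesday 23:30 end Marcus → 1
Tuesday 23:30 end Noor → 0
Wednesday 19:30 start Sofia → 1
Wednesday 20:00 start Elena → 2
Wednesday 23:30 end Elena → 1
Wednesday 23:30 end Sofia → 0
Thursday 08:30 start Aoife → 1
Thursday 09:30 start Tariq → 2
Thursday 16:30 end Aoife → 1
Thursday 17:30 end Tariq → 0
Peak is 3, at Tuesday 18:00 (Marcus, Nadia, Noor).

3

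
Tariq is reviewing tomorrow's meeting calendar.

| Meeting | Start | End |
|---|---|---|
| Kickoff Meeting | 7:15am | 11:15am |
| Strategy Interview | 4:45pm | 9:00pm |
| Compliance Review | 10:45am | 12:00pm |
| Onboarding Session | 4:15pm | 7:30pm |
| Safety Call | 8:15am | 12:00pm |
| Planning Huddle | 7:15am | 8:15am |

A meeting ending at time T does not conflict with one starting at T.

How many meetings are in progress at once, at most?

3

Walk through starts and ends in time order (an end at T is processed before a start at T):
7:15am start Kickoff Meeting → 1
7:15am start Planning Huddle → 2
8:15am end Planning Huddle → 1
8:15am start Safety Call → 2
10:45am start Compliance Review → 3
11:15am end Kickoff Meeting → 2
12:00pm end Compliance Review → 1
12:00pm end Safety Call → 0
4:15pm start Onboarding Session → 1
4:45pm start Strategy Interview → 2
7:30pm end Onboarding Session → 1
9:00pm end Strategy Interview → 0
Peak is 3, at 10:45am (Compliance Review, Kickoff Meeting, Safety Call).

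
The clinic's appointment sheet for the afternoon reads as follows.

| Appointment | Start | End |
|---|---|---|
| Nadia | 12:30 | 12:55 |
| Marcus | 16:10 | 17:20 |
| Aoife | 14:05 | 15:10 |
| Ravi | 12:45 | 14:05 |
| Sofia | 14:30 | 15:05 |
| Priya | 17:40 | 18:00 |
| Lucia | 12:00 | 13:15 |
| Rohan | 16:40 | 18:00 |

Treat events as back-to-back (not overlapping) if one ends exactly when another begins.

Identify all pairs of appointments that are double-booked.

Aoife & Sofia, Lucia & Nadia, Lucia & Ravi, Marcus & Rohan, Nadia & Ravi, Priya & Rohan

Sorted by start: Lucia, Nadia, Ravi, Aoife, Sofia, Marcus, Rohan, Priya.
Nadia starts before Lucia ends → Lucia and Nadia overlap.
Ravi starts before Lucia ends → Lucia and Ravi overlap.
Aoife starts after Lucia ends — done with Lucia.
Ravi starts before Nadia ends → Nadia and Ravi overlap.
Aoife starts after Nadia ends — done with Nadia.
Aoife starts exactly when Ravi ends (back-to-back, no overlap) — done with Ravi.
Sofia starts before Aoife ends → Aoife and Sofia overlap.
Marcus starts after Aoife ends — done with Aoife.
Marcus starts after Sofia ends — done with Sofia.
Rohan starts before Marcus ends → Marcus and Rohan overlap.
Priya starts after Marcus ends.
Priya starts before Rohan ends → Rohan and Priya overlap.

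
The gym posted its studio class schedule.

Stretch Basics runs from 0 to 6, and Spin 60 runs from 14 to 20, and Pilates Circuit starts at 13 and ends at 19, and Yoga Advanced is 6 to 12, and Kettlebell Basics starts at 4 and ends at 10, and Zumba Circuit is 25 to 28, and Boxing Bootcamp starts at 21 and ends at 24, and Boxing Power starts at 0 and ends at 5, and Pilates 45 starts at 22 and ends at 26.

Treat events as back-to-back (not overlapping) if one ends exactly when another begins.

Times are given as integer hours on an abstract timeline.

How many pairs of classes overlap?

7

Check each pair: they overlap iff neither finishes before the other starts.
Sorted by start: Stretch Basics, Boxing Power, Kettlebell Basics, Yoga Advanced, Pilates Circuit, Spin 60, Boxing Bootcamp, Pilates 45, Zumba Circuit.
Boxing Power starts before Stretch Basics ends → Stretch Basics and Boxing Power overlap.
Kettlebell Basics starts before Stretch Basics ends → Stretch Basics and Kettlebell Basics overlap.
Yoga Advanced starts exactly when Stretch Basics ends (back-to-back, no overlap), so Stretch Basics has no further overlaps.
Kettlebell Basics starts before Boxing Power ends → Boxing Power and Kettlebell Basics overlap.
Yoga Advanced starts after Boxing Power ends, so Boxing Power has no further overlaps.
Yoga Advanced starts before Kettlebell Basics ends → Kettlebell Basics and Yoga Advanced overlap.
Pilates Circuit starts after Kettlebell Basics ends, so Kettlebell Basics has no further overlaps.
Pilates Circuit starts after Yoga Advanced ends, so Yoga Advanced has no further overlaps.
Spin 60 starts before Pilates Circuit ends → Pilates Circuit and Spin 60 overlap.
Boxing Bootcamp starts after Pilates Circuit ends, so Pilates Circuit has no further overlaps.
Boxing Bootcamp starts after Spin 60 ends, so Spin 60 has no further overlaps.
Pilates 45 starts before Boxing Bootcamp ends → Boxing Bootcamp and Pilates 45 overlap.
Zumba Circuit starts after Boxing Bootcamp ends.
Zumba Circuit starts before Pilates 45 ends → Pilates 45 and Zumba Circuit overlap.
Overlapping pairs: Boxing Bootcamp & Pilates 45, Boxing Power & Kettlebell Basics, Boxing Power & Stretch Basics, Kettlebell Basics & Stretch Basics, Kettlebell Basics & Yoga Advanced, Pilates 45 & Zumba Circuit, Pilates Circuit & Spin 60 — 7 in total.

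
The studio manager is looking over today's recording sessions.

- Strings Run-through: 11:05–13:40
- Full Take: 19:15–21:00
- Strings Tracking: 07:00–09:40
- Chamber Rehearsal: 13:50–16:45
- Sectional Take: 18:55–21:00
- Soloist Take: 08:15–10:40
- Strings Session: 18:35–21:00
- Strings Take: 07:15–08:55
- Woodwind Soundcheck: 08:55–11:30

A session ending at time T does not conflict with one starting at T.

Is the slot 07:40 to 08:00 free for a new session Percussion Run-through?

No — it overlaps Strings Take, Strings Tracking

Strings Tracking: starts 07:00 before Percussion Run-through ends 08:00, and ends 09:40 after Percussion Run-through starts 07:40 → overlap.
Strings Take: starts 07:15 before Percussion Run-through ends 08:00, and ends 08:55 after Percussion Run-through starts 07:40 → overlap.
Soloist Take: starts 08:15 at or after Percussion Run-through ends 08:00 → clear.
Woodwind Soundcheck: starts 08:55 at or after Percussion Run-through ends 08:00 → clear.
Strings Run-through: starts 11:05 at or after Percussion Run-through ends 08:00 → clear.
Chamber Rehearsal: starts 13:50 at or after Percussion Run-through ends 08:00 → clear.
Strings Session: starts 18:35 at or after Percussion Run-through ends 08:00 → clear.
Sectional Take: starts 18:55 at or after Percussion Run-through ends 08:00 → clear.
Full Take: starts 19:15 at or after Percussion Run-through ends 08:00 → clear.
Percussion Run-through overlaps Strings Take, Strings Tracking.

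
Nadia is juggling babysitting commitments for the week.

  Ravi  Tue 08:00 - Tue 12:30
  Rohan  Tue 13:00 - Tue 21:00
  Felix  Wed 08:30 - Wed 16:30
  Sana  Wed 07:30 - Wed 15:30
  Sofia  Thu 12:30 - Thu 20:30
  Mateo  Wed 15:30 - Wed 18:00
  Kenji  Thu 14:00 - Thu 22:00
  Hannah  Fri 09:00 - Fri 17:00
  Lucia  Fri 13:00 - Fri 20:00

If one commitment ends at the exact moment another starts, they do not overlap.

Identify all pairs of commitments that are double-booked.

Two intervals overlap when each starts before the other ends.
Sorted by start: Ravi, Rohan, Sana, Felix, Mateo, Sofia, Kenji, Hannah, Lucia.
Rohan starts after Ravi ends, so Ravi has no further overlaps.
Sana starts after Rohan ends, so Rohan has no further overlaps.
Felix starts before Sana ends → Sana and Felix overlap.
Mateo starts exactly when Sana ends (back-to-back, no overlap), so Sana has no further overlaps.
Mateo starts before Felix ends → Felix and Mateo overlap.
Sofia starts after Felix ends, so Felix has no further overlaps.
Sofia starts after Mateo ends, so Mateo has no further overlaps.
Kenji starts before Sofia ends → Sofia and Kenji overlap.
Hannah starts after Sofia ends, so Sofia has no further overlaps.
Hannah starts after Kenji ends, so Kenji has no further overlaps.
Lucia starts before Hannah ends → Hannah and Lucia overlap.

Felix & Mateo, Felix & Sana, Hannah & Lucia, Kenji & Sofia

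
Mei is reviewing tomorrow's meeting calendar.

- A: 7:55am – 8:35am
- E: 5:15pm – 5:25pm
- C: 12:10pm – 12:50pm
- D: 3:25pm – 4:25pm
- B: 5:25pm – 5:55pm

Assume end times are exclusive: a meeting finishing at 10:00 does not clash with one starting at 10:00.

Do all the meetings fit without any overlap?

Yes

Sorted by start: A, C, D, E, B.
C starts after A ends, so nothing later overlaps A either.
D starts after C ends, so nothing later overlaps C either.
E starts after D ends, so nothing later overlaps D either.
B starts exactly when E ends (back-to-back, no overlap).
Every pair is clear; the schedule has no overlaps.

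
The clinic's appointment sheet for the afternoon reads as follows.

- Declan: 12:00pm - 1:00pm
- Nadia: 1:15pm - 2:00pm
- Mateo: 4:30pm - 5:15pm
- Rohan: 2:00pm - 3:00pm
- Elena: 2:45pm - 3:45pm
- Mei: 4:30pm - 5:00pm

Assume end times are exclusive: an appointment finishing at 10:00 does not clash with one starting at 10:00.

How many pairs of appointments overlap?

Sorted by start: Declan, Nadia, Rohan, Elena, Mei, Mateo.
Nadia starts after Declan ends, so Declan has no further overlaps.
Rohan starts exactly when Nadia ends (back-to-back, no overlap), so Nadia has no further overlaps.
Elena starts before Rohan ends → Rohan and Elena overlap.
Mei starts after Rohan ends, so Rohan has no further overlaps.
Mei starts after Elena ends, so Elena has no further overlaps.
Mateo starts before Mei ends → Mei and Mateo overlap.
Overlapping pairs: Elena & Rohan, Mateo & Mei — 2 in total.

2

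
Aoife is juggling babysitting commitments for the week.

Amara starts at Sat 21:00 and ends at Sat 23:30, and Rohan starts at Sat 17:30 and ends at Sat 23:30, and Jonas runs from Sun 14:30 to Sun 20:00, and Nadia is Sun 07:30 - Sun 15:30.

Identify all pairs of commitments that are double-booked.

Amara & Rohan, Jonas & Nadia

Two intervals overlap when each starts before the other ends.
Sorted by start: Rohan, Amara, Nadia, Jonas.
Amara starts before Rohan ends → Rohan and Amara overlap.
Nadia starts after Rohan ends; Rohan is clear from here.
Nadia starts after Amara ends; Amara is clear from here.
Jonas starts before Nadia ends → Nadia and Jonas overlap.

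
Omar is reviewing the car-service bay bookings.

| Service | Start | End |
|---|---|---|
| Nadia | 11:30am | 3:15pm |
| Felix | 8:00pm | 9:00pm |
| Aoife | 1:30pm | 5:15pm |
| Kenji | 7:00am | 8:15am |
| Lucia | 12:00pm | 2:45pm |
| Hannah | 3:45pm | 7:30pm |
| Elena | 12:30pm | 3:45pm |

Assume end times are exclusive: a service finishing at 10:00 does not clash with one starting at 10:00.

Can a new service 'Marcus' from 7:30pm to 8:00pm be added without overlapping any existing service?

Kenji: ends 8:15am at or before Marcus starts 7:30pm → clear.
Nadia: ends 3:15pm at or before Marcus starts 7:30pm → clear.
Lucia: ends 2:45pm at or before Marcus starts 7:30pm → clear.
Elena: ends 3:45pm at or before Marcus starts 7:30pm → clear.
Aoife: ends 5:15pm at or before Marcus starts 7:30pm → clear.
Hannah: ends 7:30pm at or before Marcus starts 7:30pm → clear.
Felix: starts 8:00pm at or after Marcus ends 8:00pm → clear.

Yes — the slot is free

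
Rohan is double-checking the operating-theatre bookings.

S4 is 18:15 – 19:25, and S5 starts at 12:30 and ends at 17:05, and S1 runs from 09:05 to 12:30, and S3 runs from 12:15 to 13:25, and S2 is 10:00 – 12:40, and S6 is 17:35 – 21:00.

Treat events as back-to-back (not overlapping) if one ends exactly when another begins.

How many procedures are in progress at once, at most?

3

Sweep the timeline, counting +1 at each start and −1 at each end (ends before starts at a tie):
09:05 start S1 → 1
10:00 start S2 → 2
12:15 start S3 → 3
12:30 end S1 → 2
12:30 start S5 → 3
12:40 end S2 → 2
13:25 end S3 → 1
17:05 end S5 → 0
17:35 start S6 → 1
18:15 start S4 → 2
19:25 end S4 → 1
21:00 end S6 → 0
Peak is 3, at 12:15 (S1, S2, S3).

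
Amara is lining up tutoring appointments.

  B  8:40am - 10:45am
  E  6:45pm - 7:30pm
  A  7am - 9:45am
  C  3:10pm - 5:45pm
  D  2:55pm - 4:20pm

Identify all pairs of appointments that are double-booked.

Check each pair: they overlap iff neither finishes before the other starts.
Sorted by start: A, B, D, C, E.
B starts before A ends → A and B overlap.
D starts after A ends, so A has no further overlaps.
D starts after B ends, so B has no further overlaps.
C starts before D ends → D and C overlap.
E starts after D ends.
E starts after C ends.

A & B, C & D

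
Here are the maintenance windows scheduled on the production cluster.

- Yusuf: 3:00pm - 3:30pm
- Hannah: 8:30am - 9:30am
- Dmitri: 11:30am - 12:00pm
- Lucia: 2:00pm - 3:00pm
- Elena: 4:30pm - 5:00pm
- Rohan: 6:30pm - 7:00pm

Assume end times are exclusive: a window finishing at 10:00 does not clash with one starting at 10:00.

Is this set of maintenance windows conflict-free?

Two intervals overlap when each starts before the other ends.
Sorted by start: Hannah, Dmitri, Lucia, Yusuf, Elena, Rohan.
Dmitri starts after Hannah ends; Hannah is clear from here.
Lucia starts after Dmitri ends; Dmitri is clear from here.
Yusuf starts exactly when Lucia ends (back-to-back, no overlap); Lucia is clear from here.
Elena starts after Yusuf ends; Yusuf is clear from here.
Rohan starts after Elena ends.
Every pair is clear; the schedule has no overlaps.

Yes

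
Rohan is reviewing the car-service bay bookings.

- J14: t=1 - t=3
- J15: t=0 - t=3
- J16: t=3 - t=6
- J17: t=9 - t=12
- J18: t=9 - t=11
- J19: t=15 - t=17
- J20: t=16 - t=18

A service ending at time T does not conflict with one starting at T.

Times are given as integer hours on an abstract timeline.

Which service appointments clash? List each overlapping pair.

Sorted by start: J15, J14, J16, J17, J18, J19, J20.
J14 starts before J15 ends → J15 and J14 overlap.
J16 starts exactly when J15 ends (back-to-back, no overlap) — done with J15.
J16 starts exactly when J14 ends (back-to-back, no overlap) — done with J14.
J17 starts after J16 ends — done with J16.
J18 starts before J17 ends → J17 and J18 overlap.
J19 starts after J17 ends — done with J17.
J19 starts after J18 ends — done with J18.
J20 starts before J19 ends → J19 and J20 overlap.

J14 & J15, J17 & J18, J19 & J20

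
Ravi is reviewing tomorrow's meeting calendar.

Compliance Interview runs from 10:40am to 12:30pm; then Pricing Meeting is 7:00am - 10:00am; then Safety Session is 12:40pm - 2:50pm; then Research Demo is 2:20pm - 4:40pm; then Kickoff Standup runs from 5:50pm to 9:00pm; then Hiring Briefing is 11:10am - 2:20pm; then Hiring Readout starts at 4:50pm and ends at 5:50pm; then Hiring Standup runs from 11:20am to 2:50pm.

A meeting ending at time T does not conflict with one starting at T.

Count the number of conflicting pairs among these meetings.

Sorted by start: Pricing Meeting, Compliance Interview, Hiring Briefing, Hiring Standup, Safety Session, Research Demo, Hiring Readout, Kickoff Standup.
Compliance Interview starts after Pricing Meeting ends, so Pricing Meeting has no further overlaps.
Hiring Briefing starts before Compliance Interview ends → Compliance Interview and Hiring Briefing overlap.
Hiring Standup starts before Compliance Interview ends → Compliance Interview and Hiring Standup overlap.
Safety Session starts after Compliance Interview ends, so Compliance Interview has no further overlaps.
Hiring Standup starts before Hiring Briefing ends → Hiring Briefing and Hiring Standup overlap.
Safety Session starts before Hiring Briefing ends → Hiring Briefing and Safety Session overlap.
Research Demo starts exactly when Hiring Briefing ends (back-to-back, no overlap), so Hiring Briefing has no further overlaps.
Safety Session starts before Hiring Standup ends → Hiring Standup and Safety Session overlap.
Research Demo starts before Hiring Standup ends → Hiring Standup and Research Demo overlap.
Hiring Readout starts after Hiring Standup ends, so Hiring Standup has no further overlaps.
Research Demo starts before Safety Session ends → Safety Session and Research Demo overlap.
Hiring Readout starts after Safety Session ends, so Safety Session has no further overlaps.
Hiring Readout starts after Research Demo ends, so Research Demo has no further overlaps.
Kickoff Standup starts exactly when Hiring Readout ends (back-to-back, no overlap).
Overlapping pairs: Compliance Interview & Hiring Briefing, Compliance Interview & Hiring Standup, Hiring Briefing & Hiring Standup, Hiring Briefing & Safety Session, Hiring Standup & Research Demo, Hiring Standup & Safety Session, Research Demo & Safety Session — 7 in total.

7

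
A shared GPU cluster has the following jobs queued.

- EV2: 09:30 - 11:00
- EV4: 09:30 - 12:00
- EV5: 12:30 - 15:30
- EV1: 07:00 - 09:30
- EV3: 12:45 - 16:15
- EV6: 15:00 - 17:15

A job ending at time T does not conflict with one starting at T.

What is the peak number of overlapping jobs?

3

Sweep the timeline, counting +1 at each start and −1 at each end (ends before starts at a tie):
07:00 start EV1 → 1
09:30 end EV1 → 0
09:30 start EV2 → 1
09:30 start EV4 → 2
11:00 end EV2 → 1
12:00 end EV4 → 0
12:30 start EV5 → 1
12:45 start EV3 → 2
15:00 start EV6 → 3
15:30 end EV5 → 2
16:15 end EV3 → 1
17:15 end EV6 → 0
Peak is 3, at 15:00 (EV3, EV5, EV6).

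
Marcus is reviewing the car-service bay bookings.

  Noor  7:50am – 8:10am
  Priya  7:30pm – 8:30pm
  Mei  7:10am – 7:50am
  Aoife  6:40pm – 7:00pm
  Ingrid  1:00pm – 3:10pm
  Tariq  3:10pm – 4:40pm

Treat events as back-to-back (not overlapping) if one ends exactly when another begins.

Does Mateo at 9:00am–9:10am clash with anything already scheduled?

Mei: ends 7:50am at or before Mateo starts 9:00am → clear.
Noor: ends 8:10am at or before Mateo starts 9:00am → clear.
Ingrid: starts 1:00pm at or after Mateo ends 9:10am → clear.
Tariq: starts 3:10pm at or after Mateo ends 9:10am → clear.
Aoife: starts 6:40pm at or after Mateo ends 9:10am → clear.
Priya: starts 7:30pm at or after Mateo ends 9:10am → clear.

No — it doesn't clash with anything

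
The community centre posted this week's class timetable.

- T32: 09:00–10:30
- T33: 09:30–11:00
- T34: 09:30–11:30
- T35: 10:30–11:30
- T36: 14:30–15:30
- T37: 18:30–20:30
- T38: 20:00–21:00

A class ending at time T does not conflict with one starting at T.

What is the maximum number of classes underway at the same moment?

3

Walk through starts and ends in time order (an end at T is processed before a start at T):
09:00 start T32 → 1
09:30 start T33 → 2
09:30 start T34 → 3
10:30 end T32 → 2
10:30 start T35 → 3
11:00 end T33 → 2
11:30 end T34 → 1
11:30 end T35 → 0
14:30 start T36 → 1
15:30 end T36 → 0
18:30 start T37 → 1
20:00 start T38 → 2
20:30 end T37 → 1
21:00 end T38 → 0
Peak is 3, at 09:30 (T32, T33, T34).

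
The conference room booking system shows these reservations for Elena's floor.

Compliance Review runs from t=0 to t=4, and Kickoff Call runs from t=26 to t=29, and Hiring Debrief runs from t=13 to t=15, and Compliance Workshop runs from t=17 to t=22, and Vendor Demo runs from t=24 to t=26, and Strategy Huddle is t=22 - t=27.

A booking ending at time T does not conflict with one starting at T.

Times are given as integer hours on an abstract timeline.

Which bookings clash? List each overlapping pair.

Kickoff Call & Strategy Huddle, Strategy Huddle & Vendor Demo

Sorted by start: Compliance Review, Hiring Debrief, Compliance Workshop, Strategy Huddle, Vendor Demo, Kickoff Call.
Hiring Debrief starts after Compliance Review ends, so Compliance Review has no further overlaps.
Compliance Workshop starts after Hiring Debrief ends, so Hiring Debrief has no further overlaps.
Strategy Huddle starts exactly when Compliance Workshop ends (back-to-back, no overlap), so Compliance Workshop has no further overlaps.
Vendor Demo starts before Strategy Huddle ends → Strategy Huddle and Vendor Demo overlap.
Kickoff Call starts before Strategy Huddle ends → Strategy Huddle and Kickoff Call overlap.
Kickoff Call starts exactly when Vendor Demo ends (back-to-back, no overlap).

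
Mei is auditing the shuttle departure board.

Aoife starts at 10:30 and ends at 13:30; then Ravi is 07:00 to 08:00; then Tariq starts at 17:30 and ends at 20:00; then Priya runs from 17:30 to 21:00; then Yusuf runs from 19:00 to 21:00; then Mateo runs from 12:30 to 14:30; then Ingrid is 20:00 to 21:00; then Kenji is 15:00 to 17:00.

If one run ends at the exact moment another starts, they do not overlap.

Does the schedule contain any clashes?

Yes

Sorted by start: Ravi, Aoife, Mateo, Kenji, Tariq, Priya, Yusuf, Ingrid.
Aoife starts after Ravi ends, so Ravi has no further overlaps.
Mateo starts before Aoife ends → Aoife and Mateo overlap.
That's a conflict, so the schedule is not conflict-free.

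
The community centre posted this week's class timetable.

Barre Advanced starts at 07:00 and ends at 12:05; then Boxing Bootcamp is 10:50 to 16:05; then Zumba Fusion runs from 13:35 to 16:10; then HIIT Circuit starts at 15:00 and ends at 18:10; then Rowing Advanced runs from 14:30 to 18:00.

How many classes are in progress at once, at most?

Sort all start/end points and keep a running count:
07:00 start Barre Advanced → 1
10:50 start Boxing Bootcamp → 2
12:05 end Barre Advanced → 1
13:35 start Zumba Fusion → 2
14:30 start Rowing Advanced → 3
15:00 start HIIT Circuit → 4
16:05 end Boxing Bootcamp → 3
16:10 end Zumba Fusion → 2
18:00 end Rowing Advanced → 1
18:10 end HIIT Circuit → 0
Peak is 4, at 15:00 (Boxing Bootcamp, HIIT Circuit, Rowing Advanced, Zumba Fusion).

4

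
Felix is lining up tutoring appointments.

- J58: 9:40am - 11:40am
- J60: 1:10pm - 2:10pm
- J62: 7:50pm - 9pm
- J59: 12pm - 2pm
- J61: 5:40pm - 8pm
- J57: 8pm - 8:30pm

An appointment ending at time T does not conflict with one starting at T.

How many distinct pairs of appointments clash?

3

Sorted by start: J58, J59, J60, J61, J62, J57.
J59 starts after J58 ends; J58 is clear from here.
J60 starts before J59 ends → J59 and J60 overlap.
J61 starts after J59 ends; J59 is clear from here.
J61 starts after J60 ends; J60 is clear from here.
J62 starts before J61 ends → J61 and J62 overlap.
J57 starts exactly when J61 ends (back-to-back, no overlap).
J57 starts before J62 ends → J62 and J57 overlap.
Overlapping pairs: J57 & J62, J59 & J60, J61 & J62 — 3 in total.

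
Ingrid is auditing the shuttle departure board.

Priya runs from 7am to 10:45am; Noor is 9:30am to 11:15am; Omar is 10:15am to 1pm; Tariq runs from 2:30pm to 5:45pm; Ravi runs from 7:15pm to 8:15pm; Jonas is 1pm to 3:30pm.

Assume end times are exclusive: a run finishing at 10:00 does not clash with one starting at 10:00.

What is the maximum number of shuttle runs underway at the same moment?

3

Walk through starts and ends in time order (an end at T is processed before a start at T):
7am start Priya → 1
9:30am start Noor → 2
10:15am start Omar → 3
10:45am end Priya → 2
11:15am end Noor → 1
1pm end Omar → 0
1pm start Jonas → 1
2:30pm start Tariq → 2
3:30pm end Jonas → 1
5:45pm end Tariq → 0
7:15pm start Ravi → 1
8:15pm end Ravi → 0
Peak is 3, at 10:15am (Noor, Omar, Priya).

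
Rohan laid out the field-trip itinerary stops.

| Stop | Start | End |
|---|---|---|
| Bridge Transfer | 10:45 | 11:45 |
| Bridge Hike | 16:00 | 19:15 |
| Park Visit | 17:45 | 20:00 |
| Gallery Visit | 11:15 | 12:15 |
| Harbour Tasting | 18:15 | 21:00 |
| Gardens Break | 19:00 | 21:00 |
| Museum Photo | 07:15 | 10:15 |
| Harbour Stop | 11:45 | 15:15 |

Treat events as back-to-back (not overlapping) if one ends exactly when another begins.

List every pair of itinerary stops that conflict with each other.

Sorted by start: Museum Photo, Bridge Transfer, Gallery Visit, Harbour Stop, Bridge Hike, Park Visit, Harbour Tasting, Gardens Break.
Bridge Transfer starts after Museum Photo ends — done with Museum Photo.
Gallery Visit starts before Bridge Transfer ends → Bridge Transfer and Gallery Visit overlap.
Harbour Stop starts exactly when Bridge Transfer ends (back-to-back, no overlap) — done with Bridge Transfer.
Harbour Stop starts before Gallery Visit ends → Gallery Visit and Harbour Stop overlap.
Bridge Hike starts after Gallery Visit ends — done with Gallery Visit.
Bridge Hike starts after Harbour Stop ends — done with Harbour Stop.
Park Visit starts before Bridge Hike ends → Bridge Hike and Park Visit overlap.
Harbour Tasting starts before Bridge Hike ends → Bridge Hike and Harbour Tasting overlap.
Gardens Break starts before Bridge Hike ends → Bridge Hike and Gardens Break overlap.
Harbour Tasting starts before Park Visit ends → Park Visit and Harbour Tasting overlap.
Gardens Break starts before Park Visit ends → Park Visit and Gardens Break overlap.
Gardens Break starts before Harbour Tasting ends → Harbour Tasting and Gardens Break overlap.

Bridge Hike & Gardens Break, Bridge Hike & Harbour Tasting, Bridge Hike & Park Visit, Bridge Transfer & Gallery Visit, Gallery Visit & Harbour Stop, Gardens Break & Harbour Tasting, Gardens Break & Park Visit, Harbour Tasting & Park Visit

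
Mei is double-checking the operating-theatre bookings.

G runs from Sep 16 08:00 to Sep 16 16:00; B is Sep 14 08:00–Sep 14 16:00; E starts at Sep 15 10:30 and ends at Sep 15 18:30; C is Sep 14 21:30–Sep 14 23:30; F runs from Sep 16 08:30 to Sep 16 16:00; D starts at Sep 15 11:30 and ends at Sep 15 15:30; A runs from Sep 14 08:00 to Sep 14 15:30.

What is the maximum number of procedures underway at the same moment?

Sort all start/end points and keep a running count:
Sep 14 08:00 start A → 1
Sep 14 08:00 start B → 2
Sep 14 15:30 end A → 1
Sep 14 16:00 end B → 0
Sep 14 21:30 start C → 1
Sep 14 23:30 end C → 0
Sep 15 10:30 start E → 1
Sep 15 11:30 start D → 2
Sep 15 15:30 end D → 1
Sep 15 18:30 end E → 0
Sep 16 08:00 start G → 1
Sep 16 08:30 start F → 2
Sep 16 16:00 end F → 1
Sep 16 16:00 end G → 0
Peak is 2, at Sep 14 08:00 (A, B).

2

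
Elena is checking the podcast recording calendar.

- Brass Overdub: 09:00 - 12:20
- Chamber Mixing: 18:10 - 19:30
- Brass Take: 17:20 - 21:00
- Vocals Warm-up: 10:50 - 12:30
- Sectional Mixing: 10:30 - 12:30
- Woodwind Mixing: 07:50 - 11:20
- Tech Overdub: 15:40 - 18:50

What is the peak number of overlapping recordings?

4

Sort all start/end points and keep a running count:
07:50 start Woodwind Mixing → 1
09:00 start Brass Overdub → 2
10:30 start Sectional Mixing → 3
10:50 start Vocals Warm-up → 4
11:20 end Woodwind Mixing → 3
12:20 end Brass Overdub → 2
12:30 end Sectional Mixing → 1
12:30 end Vocals Warm-up → 0
15:40 start Tech Overdub → 1
17:20 start Brass Take → 2
18:10 start Chamber Mixing → 3
18:50 end Tech Overdub → 2
19:30 end Chamber Mixing → 1
21:00 end Brass Take → 0
Peak is 4, at 10:50 (Brass Overdub, Sectional Mixing, Vocals Warm-up, Woodwind Mixing).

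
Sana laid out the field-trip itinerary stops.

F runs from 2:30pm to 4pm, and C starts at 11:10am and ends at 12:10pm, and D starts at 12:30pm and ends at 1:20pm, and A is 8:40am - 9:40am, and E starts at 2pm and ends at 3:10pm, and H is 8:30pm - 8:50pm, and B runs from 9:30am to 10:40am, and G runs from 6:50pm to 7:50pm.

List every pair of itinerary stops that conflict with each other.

Sorted by start: A, B, C, D, E, F, G, H.
B starts before A ends → A and B overlap.
C starts after A ends, so A has no further overlaps.
C starts after B ends, so B has no further overlaps.
D starts after C ends, so C has no further overlaps.
E starts after D ends, so D has no further overlaps.
F starts before E ends → E and F overlap.
G starts after E ends, so E has no further overlaps.
G starts after F ends, so F has no further overlaps.
H starts after G ends.

A & B, E & F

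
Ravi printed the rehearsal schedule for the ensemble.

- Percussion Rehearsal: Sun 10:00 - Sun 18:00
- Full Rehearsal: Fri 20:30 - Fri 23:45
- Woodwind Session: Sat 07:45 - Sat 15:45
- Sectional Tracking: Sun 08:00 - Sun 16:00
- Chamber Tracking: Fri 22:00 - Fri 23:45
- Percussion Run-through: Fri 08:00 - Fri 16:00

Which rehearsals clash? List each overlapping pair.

Sorted by start: Percussion Run-through, Full Rehearsal, Chamber Tracking, Woodwind Session, Sectional Tracking, Percussion Rehearsal.
Full Rehearsal starts after Percussion Run-through ends, so Percussion Run-through has no further overlaps.
Chamber Tracking starts before Full Rehearsal ends → Full Rehearsal and Chamber Tracking overlap.
Woodwind Session starts after Full Rehearsal ends, so Full Rehearsal has no further overlaps.
Woodwind Session starts after Chamber Tracking ends, so Chamber Tracking has no further overlaps.
Sectional Tracking starts after Woodwind Session ends, so Woodwind Session has no further overlaps.
Percussion Rehearsal starts before Sectional Tracking ends → Sectional Tracking and Percussion Rehearsal overlap.

Chamber Tracking & Full Rehearsal, Percussion Rehearsal & Sectional Tracking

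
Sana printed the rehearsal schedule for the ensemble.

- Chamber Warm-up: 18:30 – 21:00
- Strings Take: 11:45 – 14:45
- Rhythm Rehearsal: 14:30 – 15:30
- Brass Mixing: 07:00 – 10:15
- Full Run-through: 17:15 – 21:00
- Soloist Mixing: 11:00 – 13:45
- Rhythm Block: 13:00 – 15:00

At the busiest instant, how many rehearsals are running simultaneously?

3

Sweep the timeline, counting +1 at each start and −1 at each end (ends before starts at a tie):
07:00 start Brass Mixing → 1
10:15 end Brass Mixing → 0
11:00 start Soloist Mixing → 1
11:45 start Strings Take → 2
13:00 start Rhythm Block → 3
13:45 end Soloist Mixing → 2
14:30 start Rhythm Rehearsal → 3
14:45 end Strings Take → 2
15:00 end Rhythm Block → 1
15:30 end Rhythm Rehearsal → 0
17:15 start Full Run-through → 1
18:30 start Chamber Warm-up → 2
21:00 end Chamber Warm-up → 1
21:00 end Full Run-through → 0
Peak is 3, at 13:00 (Rhythm Block, Soloist Mixing, Strings Take).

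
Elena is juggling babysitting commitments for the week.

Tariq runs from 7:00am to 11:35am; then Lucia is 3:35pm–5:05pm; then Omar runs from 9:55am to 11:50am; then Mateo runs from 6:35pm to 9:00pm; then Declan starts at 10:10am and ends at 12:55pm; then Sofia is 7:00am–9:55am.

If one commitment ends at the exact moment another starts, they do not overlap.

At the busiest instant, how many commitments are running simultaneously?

Walk through starts and ends in time order (an end at T is processed before a start at T):
7:00am start Sofia → 1
7:00am start Tariq → 2
9:55am end Sofia → 1
9:55am start Omar → 2
10:10am start Declan → 3
11:35am end Tariq → 2
11:50am end Omar → 1
12:55pm end Declan → 0
3:35pm start Lucia → 1
5:05pm end Lucia → 0
6:35pm start Mateo → 1
9:00pm end Mateo → 0
Peak is 3, at 10:10am (Declan, Omar, Tariq).

3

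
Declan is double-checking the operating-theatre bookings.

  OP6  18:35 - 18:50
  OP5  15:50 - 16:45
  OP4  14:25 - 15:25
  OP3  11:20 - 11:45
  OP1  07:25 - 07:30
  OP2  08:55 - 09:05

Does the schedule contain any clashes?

Sorted by start: OP1, OP2, OP3, OP4, OP5, OP6.
OP2 starts after OP1 ends, so OP1 has no further overlaps.
OP3 starts after OP2 ends, so OP2 has no further overlaps.
OP4 starts after OP3 ends, so OP3 has no further overlaps.
OP5 starts after OP4 ends, so OP4 has no further overlaps.
OP6 starts after OP5 ends.
Every pair is clear; the schedule has no overlaps.

No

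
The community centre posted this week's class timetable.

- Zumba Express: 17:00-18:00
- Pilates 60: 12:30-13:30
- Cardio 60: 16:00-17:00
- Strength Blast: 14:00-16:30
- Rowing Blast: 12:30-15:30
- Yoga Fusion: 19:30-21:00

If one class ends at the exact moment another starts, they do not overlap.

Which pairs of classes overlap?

Sorted by start: Pilates 60, Rowing Blast, Strength Blast, Cardio 60, Zumba Express, Yoga Fusion.
Rowing Blast starts before Pilates 60 ends → Pilates 60 and Rowing Blast overlap.
Strength Blast starts after Pilates 60 ends; Pilates 60 is clear from here.
Strength Blast starts before Rowing Blast ends → Rowing Blast and Strength Blast overlap.
Cardio 60 starts after Rowing Blast ends; Rowing Blast is clear from here.
Cardio 60 starts before Strength Blast ends → Strength Blast and Cardio 60 overlap.
Zumba Express starts after Strength Blast ends; Strength Blast is clear from here.
Zumba Express starts exactly when Cardio 60 ends (back-to-back, no overlap); Cardio 60 is clear from here.
Yoga Fusion starts after Zumba Express ends.

Cardio 60 & Strength Blast, Pilates 60 & Rowing Blast, Rowing Blast & Strength Blast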